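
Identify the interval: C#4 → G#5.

C to G spans five letter names (C-D-E-F-G), plus an octave, so the interval is some kind of twelfth.
Counting semitones, C#4→G#5 is 19, which is the perfect twelfth.
(Equivalently, a compound perfect fifth: a perfect fifth plus an octave.)

perfect twelfth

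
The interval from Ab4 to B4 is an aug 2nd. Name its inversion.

Inverted interval numbers add to nine, so a second pairs with a seventh (2 + 7 = 9).
The quality also flips — augmented becomes diminished — giving a diminished seventh.

d7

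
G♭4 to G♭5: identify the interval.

G to G is the same letter name, plus an octave: an octave.
Gb4 to Gb5 is 12 semitones, matching the perfect octave exactly, so the quality is perfect.

P8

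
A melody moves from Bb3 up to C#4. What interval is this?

augmented second

B to C spans two letter names (B-C), so the interval is some kind of second.
A major second would be 2 semitones; Bb3 to C#4 is 3, one semitone wider, so the interval is augmented.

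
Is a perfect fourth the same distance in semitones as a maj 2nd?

A perfect fourth is 5 semitones but a major second is 2 semitones — different sizes.

No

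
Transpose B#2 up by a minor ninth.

Counting two letter names plus an octave up from B lands on C.
A minor ninth spans 13 semitones, so from B#2 the target pitch is C#4.

C#4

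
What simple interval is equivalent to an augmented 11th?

augmented fourth

Take out an octave (7 from the number): 11 − 7 = 4.
Quality carries through unchanged, so the simple form is an augmented fourth.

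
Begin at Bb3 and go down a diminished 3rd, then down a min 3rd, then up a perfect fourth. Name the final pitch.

A#3

Bb3 down a diminished third → G#3 (2 semitones).
Down a minor third from G#3: E#3 (3 semitones down).
A perfect fourth up from E#3 is A#3.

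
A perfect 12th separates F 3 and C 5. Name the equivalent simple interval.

Each octave removed subtracts seven from the number: 12 − 7 = 5.
Quality carries through unchanged, so the simple form is a perfect fifth.

perfect 5th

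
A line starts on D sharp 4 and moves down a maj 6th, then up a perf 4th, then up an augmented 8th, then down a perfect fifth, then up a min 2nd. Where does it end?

F sharp 4

D#4 down a major sixth → F#3 (9 semitones).
F#3 up a perfect fourth → B3 (5 semitones).
An augmented octave up from B3 is B#4.
A perfect fifth down from B#4 is E#4.
Up a minor second from E#4: F#4 (1 semitone up).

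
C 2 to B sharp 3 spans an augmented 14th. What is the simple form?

Each octave removed subtracts seven from the number: 14 − 7 = 7.
So an augmented fourteenth is an octave plus an augmented seventh. The quality is unchanged.

augmented 7th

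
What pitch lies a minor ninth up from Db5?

Ebb6

Two letters up from D (plus an octave) reaches E.
A minor ninth spans 13 semitones, so from Db5 the target pitch is Ebb6.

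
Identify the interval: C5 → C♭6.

C to C is the same letter name, plus an octave, so the interval is some kind of octave.
C5 to Cb6 spans 11 semitones — one semitone narrower than the perfect octave (12) — giving a diminished octave.

d8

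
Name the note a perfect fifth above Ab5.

Eb6

Five letter names up from A: E.
A perfect fifth is 7 semitones; 7 semitones up from Ab5 gives Eb6.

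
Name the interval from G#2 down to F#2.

Descending from G#2 to F#2 is the same interval as ascending F#2 to G#2.
F to G spans two letter names (F-G): a second.
The major second spans 2 semitones, and F#2 to G#2 is exactly 2 semitones — so this is a major second.

M2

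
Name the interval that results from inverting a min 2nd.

major seventh

Inverted interval numbers add to nine, so a second pairs with a seventh (2 + 7 = 9).
Quality inverts too: minor becomes major. That makes the inversion a major seventh.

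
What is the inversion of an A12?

First reduce the compound augmented twelfth to its simple form, an augmented fifth.
Inverted interval numbers add to nine, so a fifth pairs with a fourth (5 + 4 = 9).
Quality inverts too: augmented becomes diminished. That makes the inversion a diminished fourth.

d4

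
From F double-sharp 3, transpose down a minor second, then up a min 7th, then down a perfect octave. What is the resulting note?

D double-sharp 3

A minor second down from F##3 is E##3.
E##3 up a minor seventh → D##4 (10 semitones).
D##4 down a perfect octave → D##3 (12 semitones).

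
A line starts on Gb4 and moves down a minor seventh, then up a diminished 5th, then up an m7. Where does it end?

Dbb5

Down a minor seventh from Gb4: Ab3 (10 semitones down).
A diminished fifth up from Ab3 is Ebb4.
A minor seventh up from Ebb4 is Dbb5.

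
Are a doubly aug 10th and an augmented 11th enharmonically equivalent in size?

Yes

A doubly augmented tenth = 18 semitones = an augmented eleventh; enharmonically equal.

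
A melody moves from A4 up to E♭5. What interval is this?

A to E spans five letter names (A-B-C-D-E) — that makes it a fifth of some quality.
A4 to Eb5 spans 6 semitones — one semitone narrower than the perfect fifth (7) — giving a diminished fifth.

diminished fifth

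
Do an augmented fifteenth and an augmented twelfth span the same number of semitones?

No

An augmented fifteenth is 25 semitones but an augmented twelfth is 20 semitones — different sizes.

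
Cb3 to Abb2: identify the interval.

major third

Descending from Cb3 to Abb2 is the same interval as ascending Abb2 to Cb3.
A to C spans three letter names (A-B-C), so the interval is some kind of third.
Abb2 to Cb3 is 4 semitones, matching the major third exactly, so the quality is major.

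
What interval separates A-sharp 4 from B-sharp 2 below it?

Descending from A#4 to B#2 is the same interval as ascending B#2 to A#4.
B to A spans seven letter names (B-C-D-E-F-G-A), plus an octave, so the interval is some kind of fourteenth.
B#2 to A#4 is 22 semitones, a half step short of the major fourteenth (23), so this is minor.
(Equivalently, a compound minor seventh: a minor seventh plus an octave.)

minor fourteenth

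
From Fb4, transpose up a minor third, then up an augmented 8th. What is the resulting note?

Ab5

Up a minor third from Fb4: Abb4 (3 semitones up).
An augmented octave up from Abb4 is Ab5.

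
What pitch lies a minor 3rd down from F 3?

Three letter names down from F: D.
A minor third spans 3 semitones, so from F3 the target pitch is D3.

D 3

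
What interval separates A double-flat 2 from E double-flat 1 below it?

Descending from Abb2 to Ebb1 is the same interval as ascending Ebb1 to Abb2.
E to A spans four letter names (E-F-G-A), plus an octave, so the interval is some kind of eleventh.
The perfect eleventh spans 17 semitones, and Ebb1 to Abb2 is exactly 17 semitones — so this is a perfect eleventh.
(Equivalently, a compound perfect fourth: a perfect fourth plus an octave.)

perfect eleventh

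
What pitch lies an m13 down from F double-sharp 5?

A double-sharp 3

Counting six letter names plus an octave down from F lands on A.
A minor thirteenth is 20 semitones; 20 semitones down from F##5 gives A##3.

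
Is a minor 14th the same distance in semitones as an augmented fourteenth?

No

A minor fourteenth spans 22 semitones; an augmented fourteenth spans 24 semitones. They differ by 2.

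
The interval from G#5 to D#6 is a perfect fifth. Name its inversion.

P4

Inverted interval numbers add to nine, so a fifth pairs with a fourth (5 + 4 = 9).
The quality also flips — perfect stays perfect — giving a perfect fourth.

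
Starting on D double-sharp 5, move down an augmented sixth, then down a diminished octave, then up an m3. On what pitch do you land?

An augmented sixth down from D##5 is F#4.
Down a diminished octave from F#4: F##3 (11 semitones down).
Up a minor third from F##3: A#3 (3 semitones up).

A sharp 3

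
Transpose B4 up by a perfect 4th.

Counting four letter names up from B lands on E.
A perfect fourth is 5 semitones; 5 semitones up from B4 gives E5.

E5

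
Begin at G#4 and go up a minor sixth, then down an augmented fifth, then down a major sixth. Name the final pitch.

A minor sixth up from G#4 is E5.
An augmented fifth down from E5 is Ab4.
Down a major sixth from Ab4: Cb4 (9 semitones down).

Cb4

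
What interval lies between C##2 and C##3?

C to C is the same letter name, plus an octave, so the interval is some kind of octave.
Counting semitones, C##2→C##3 is 12, which is the perfect octave.

perfect octave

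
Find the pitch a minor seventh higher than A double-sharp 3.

The seventh takes the letter from A up to G.
Moving 10 semitones up from A##3 (the size of a minor seventh) reaches G##4.

G double-sharp 4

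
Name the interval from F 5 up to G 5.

F to G spans two letter names (F-G) — that makes it a second of some quality.
The major second spans 2 semitones, and F5 to G5 is exactly 2 semitones — so this is a major second.

major second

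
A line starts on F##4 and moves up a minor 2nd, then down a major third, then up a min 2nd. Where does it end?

F4

A minor second up from F##4 is G#4.
G#4 down a major third → E4 (4 semitones).
A minor second up from E4 is F4.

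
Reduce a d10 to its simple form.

Subtracting seven from the interval number removes an octave: 10 − 7 = 3.
Quality carries through unchanged, so the simple form is a diminished third.

diminished third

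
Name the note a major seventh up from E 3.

D sharp 4

Counting seven letter names up from E lands on D.
A major seventh is 11 semitones; 11 semitones up from E3 gives D#4.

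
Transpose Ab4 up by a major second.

The second takes the letter from A up to B.
Moving 2 semitones up from Ab4 (the size of a major second) reaches Bb4.

Bb4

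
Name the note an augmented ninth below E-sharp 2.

The ninth's letter: E down two letter names plus an octave → D.
An augmented ninth is 15 semitones; 15 semitones down from E#2 gives D1.

D 1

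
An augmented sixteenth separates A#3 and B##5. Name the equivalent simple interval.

Each octave removed subtracts seven from the number: 16 − 14 = 2.
So an augmented sixteenth is 2 octaves plus an augmented second. The quality is unchanged.

A2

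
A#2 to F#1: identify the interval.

Descending from A#2 to F#1 is the same interval as ascending F#1 to A#2.
F to A spans three letter names (F-G-A), plus an octave — that makes it a tenth of some quality.
F#1 to A#2 is 16 semitones, matching the major tenth exactly, so the quality is major.
(Equivalently, a compound major third: a major third plus an octave.)

M10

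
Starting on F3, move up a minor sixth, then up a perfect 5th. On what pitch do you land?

F3 up a minor sixth → Db4 (8 semitones).
Up a perfect fifth from Db4: Ab4 (7 semitones up).

Ab4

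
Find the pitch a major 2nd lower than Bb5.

Ab5

The second takes the letter from B down to A.
A major second spans 2 semitones, so from Bb5 the target pitch is Ab5.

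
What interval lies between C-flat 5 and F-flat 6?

C to F spans four letter names (C-D-E-F), plus an octave: an eleventh.
Counting semitones, Cb5→Fb6 is 17, which is the perfect eleventh.
(Equivalently, a compound perfect fourth: a perfect fourth plus an octave.)

perfect eleventh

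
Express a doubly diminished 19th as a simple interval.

Subtracting seven from the interval number removes an octave: 19 − 14 = 5.
So a doubly diminished nineteenth is 2 octaves plus a doubly diminished fifth. The quality is unchanged.

dd5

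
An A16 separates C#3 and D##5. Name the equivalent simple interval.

Take out 2 octaves (14 from the number): 16 − 14 = 2.
So an augmented sixteenth is 2 octaves plus an augmented second. The quality is unchanged.

augmented 2nd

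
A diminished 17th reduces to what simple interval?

Take out 2 octaves (14 from the number): 17 − 14 = 3.
Quality carries through unchanged, so the simple form is a diminished third.

diminished third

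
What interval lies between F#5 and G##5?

augmented 2nd

F to G spans two letter names (F-G): a second.
A major second would be 2 semitones; F#5 to G##5 is 3, one semitone wider, so the interval is augmented.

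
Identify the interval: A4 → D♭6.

diminished eleventh

A to D spans four letter names (A-B-C-D), plus an octave, so the interval is some kind of eleventh.
A4 to Db6 spans 16 semitones — one semitone narrower than the perfect eleventh (17) — giving a diminished eleventh.
(Equivalently, a compound diminished fourth: a diminished fourth plus an octave.)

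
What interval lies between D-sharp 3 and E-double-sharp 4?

augmented 9th

D to E spans two letter names (D-E), plus an octave — that makes it a ninth of some quality.
The major ninth is 14 semitones; here we have 15, one semitone wider: augmented.
(Equivalently, a compound augmented second: an augmented second plus an octave.)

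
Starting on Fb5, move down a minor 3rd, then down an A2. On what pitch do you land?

Cbb5

A minor third down from Fb5 is Db5.
Db5 down an augmented second → Cbb5 (3 semitones).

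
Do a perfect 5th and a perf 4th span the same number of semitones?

No

A perfect fifth is 7 semitones but a perfect fourth is 5 semitones — different sizes.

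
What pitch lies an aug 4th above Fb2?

Four letter names up from F: B.
Moving 6 semitones up from Fb2 (the size of an augmented fourth) reaches Bb2.

Bb2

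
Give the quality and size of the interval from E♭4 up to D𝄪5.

AA7

E to D spans seven letter names (E-F-G-A-B-C-D): a seventh.
A major seventh would be 11 semitones; Eb4 to D##5 is 13, two semitones wider, so the interval is doubly augmented.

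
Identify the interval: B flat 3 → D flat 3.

Descending from Bb3 to Db3 is the same interval as ascending Db3 to Bb3.
D to B spans six letter names (D-E-F-G-A-B): a sixth.
Counting semitones, Db3→Bb3 is 9, which is the major sixth.

major sixth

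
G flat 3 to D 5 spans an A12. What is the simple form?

augmented 5th

Take out an octave (7 from the number): 12 − 7 = 5.
So an augmented twelfth is an octave plus an augmented fifth. The quality is unchanged.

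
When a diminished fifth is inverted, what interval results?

Interval numbers invert to sum to nine: 5 + 4 = 9, so a fifth inverts to a fourth.
The quality also flips — diminished becomes augmented — giving an augmented fourth.

augmented 4th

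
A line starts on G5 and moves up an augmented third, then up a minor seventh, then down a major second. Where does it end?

G#6

Up an augmented third from G5: B#5 (5 semitones up).
B#5 up a minor seventh → A#6 (10 semitones).
A major second down from A#6 is G#6.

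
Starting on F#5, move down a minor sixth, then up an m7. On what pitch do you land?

G#5

A minor sixth down from F#5 is A#4.
A minor seventh up from A#4 is G#5.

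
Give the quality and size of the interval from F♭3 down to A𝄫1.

major thirteenth

Descending from Fb3 to Abb1 is the same interval as ascending Abb1 to Fb3.
A to F spans six letter names (A-B-C-D-E-F), plus an octave, so the interval is some kind of thirteenth.
Counting semitones, Abb1→Fb3 is 21, which is the major thirteenth.
(Equivalently, a compound major sixth: a major sixth plus an octave.)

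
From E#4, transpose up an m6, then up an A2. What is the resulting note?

D##5

A minor sixth up from E#4 is C#5.
An augmented second up from C#5 is D##5.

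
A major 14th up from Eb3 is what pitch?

D5

Counting seven letter names plus an octave up from E lands on D.
A major fourteenth is 23 semitones; 23 semitones up from Eb3 gives D5.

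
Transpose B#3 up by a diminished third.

The third takes the letter from B up to D.
A diminished third spans 2 semitones, so from B#3 the target pitch is D4.

D4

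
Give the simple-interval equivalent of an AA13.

doubly augmented sixth

Each octave removed subtracts seven from the number: 13 − 7 = 6.
Quality carries through unchanged, so the simple form is a doubly augmented sixth.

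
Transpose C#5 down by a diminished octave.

For an octave the letter name doesn't change: still C, an octave down.
A diminished octave spans 11 semitones, so from C#5 the target pitch is C##4.

C##4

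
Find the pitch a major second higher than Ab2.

The second takes the letter from A up to B.
A major second is 2 semitones; 2 semitones up from Ab2 gives Bb2.

Bb2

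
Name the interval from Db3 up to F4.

D to F spans three letter names (D-E-F), plus an octave — that makes it a tenth of some quality.
Counting semitones, Db3→F4 is 16, which is the major tenth.
(Equivalently, a compound major third: a major third plus an octave.)

M10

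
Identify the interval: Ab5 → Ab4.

perfect octave

Descending from Ab5 to Ab4 is the same interval as ascending Ab4 to Ab5.
A to A is the same letter name, plus an octave — that makes it an octave of some quality.
Ab4 to Ab5 is 12 semitones, matching the perfect octave exactly, so the quality is perfect.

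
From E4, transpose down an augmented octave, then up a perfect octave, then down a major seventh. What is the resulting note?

Fb3

An augmented octave down from E4 is Eb3.
A perfect octave up from Eb3 is Eb4.
Eb4 down a major seventh → Fb3 (11 semitones).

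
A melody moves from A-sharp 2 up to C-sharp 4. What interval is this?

minor tenth

A to C spans three letter names (A-B-C), plus an octave — that makes it a tenth of some quality.
A#2 to C#4 is 15 semitones, a half step short of the major tenth (16), so this is minor.
(Equivalently, a compound minor third: a minor third plus an octave.)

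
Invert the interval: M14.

m2

First reduce the compound major fourteenth to its simple form, a major seventh.
The rule of nine gives the new number: 9 − 7 = 2, so a seventh becomes a second.
The quality also flips — major becomes minor — giving a minor second.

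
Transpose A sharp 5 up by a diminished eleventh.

D 7

The eleventh's letter: A up four letter names plus an octave → D.
A diminished eleventh is 16 semitones; 16 semitones up from A#5 gives D7.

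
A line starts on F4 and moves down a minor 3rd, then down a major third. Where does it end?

Down a minor third from F4: D4 (3 semitones down).
D4 down a major third → Bb3 (4 semitones).

Bb3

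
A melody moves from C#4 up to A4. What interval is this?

C to A spans six letter names (C-D-E-F-G-A): a sixth.
C#4 to A4 is 8 semitones, a half step short of the major sixth (9), so this is minor.

minor 6th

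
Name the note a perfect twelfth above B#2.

F##4

Five letters up from B (plus an octave) reaches F.
A perfect twelfth spans 19 semitones, so from B#2 the target pitch is F##4.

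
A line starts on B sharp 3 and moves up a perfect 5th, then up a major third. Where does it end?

A double-sharp 4

B#3 up a perfect fifth → F##4 (7 semitones).
Up a major third from F##4: A##4 (4 semitones up).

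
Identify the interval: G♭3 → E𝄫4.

G to E spans six letter names (G-A-B-C-D-E) — that makes it a sixth of some quality.
At 8 semitones, Gb3→Ebb4 falls one short of a major sixth: minor.

minor sixth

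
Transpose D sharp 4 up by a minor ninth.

E 5

The ninth's letter: D up two letter names plus an octave → E.
A minor ninth is 13 semitones; 13 semitones up from D#4 gives E5.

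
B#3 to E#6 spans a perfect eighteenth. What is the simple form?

perfect fourth

Take out 2 octaves (14 from the number): 18 − 14 = 4.
Quality carries through unchanged, so the simple form is a perfect fourth.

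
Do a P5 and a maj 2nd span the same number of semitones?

7 semitones (perfect fifth) vs 2 semitones (major second): not equal.

No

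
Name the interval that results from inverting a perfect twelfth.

P4

First reduce the compound perfect twelfth to its simple form, a perfect fifth.
The rule of nine gives the new number: 9 − 5 = 4, so a fifth becomes a fourth.
The quality also flips — perfect stays perfect — giving a perfect fourth.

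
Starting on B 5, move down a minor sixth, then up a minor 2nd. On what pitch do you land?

B5 down a minor sixth → D#5 (8 semitones).
A minor second up from D#5 is E5.

E 5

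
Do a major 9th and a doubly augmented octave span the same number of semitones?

A major ninth = 14 semitones = a doubly augmented octave; enharmonically equal.

Yes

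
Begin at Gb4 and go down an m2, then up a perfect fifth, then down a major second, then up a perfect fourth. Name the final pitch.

A minor second down from Gb4 is F4.
F4 up a perfect fifth → C5 (7 semitones).
C5 down a major second → Bb4 (2 semitones).
Up a perfect fourth from Bb4: Eb5 (5 semitones up).

Eb5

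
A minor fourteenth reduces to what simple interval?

m7

Subtracting seven from the interval number removes an octave: 14 − 7 = 7.
So a minor fourteenth is an octave plus a minor seventh. The quality is unchanged.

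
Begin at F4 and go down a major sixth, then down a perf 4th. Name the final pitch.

Eb3

A major sixth down from F4 is Ab3.
A perfect fourth down from Ab3 is Eb3.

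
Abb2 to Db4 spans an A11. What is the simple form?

Take out an octave (7 from the number): 11 − 7 = 4.
Quality carries through unchanged, so the simple form is an augmented fourth.

augmented 4th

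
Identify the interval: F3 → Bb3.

perfect 4th

F to B spans four letter names (F-G-A-B): a fourth.
Counting semitones, F3→Bb3 is 5, which is the perfect fourth.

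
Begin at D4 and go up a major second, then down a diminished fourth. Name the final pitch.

A major second up from D4 is E4.
A diminished fourth down from E4 is B#3.

B#3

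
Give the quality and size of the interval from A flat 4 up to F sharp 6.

A to F spans six letter names (A-B-C-D-E-F), plus an octave, so the interval is some kind of thirteenth.
A major thirteenth would be 21 semitones; Ab4 to F#6 is 22, one semitone wider, so the interval is augmented.
(Equivalently, a compound augmented sixth: an augmented sixth plus an octave.)

A13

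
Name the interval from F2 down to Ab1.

major 6th

Descending from F2 to Ab1 is the same interval as ascending Ab1 to F2.
A to F spans six letter names (A-B-C-D-E-F), so the interval is some kind of sixth.
Ab1 to F2 is 9 semitones, matching the major sixth exactly, so the quality is major.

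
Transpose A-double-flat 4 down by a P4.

E-double-flat 4

Four letter names down from A: E.
Moving 5 semitones down from Abb4 (the size of a perfect fourth) reaches Ebb4.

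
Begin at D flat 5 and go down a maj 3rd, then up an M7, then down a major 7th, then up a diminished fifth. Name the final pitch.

Down a major third from Db5: Bbb4 (4 semitones down).
Bbb4 up a major seventh → Ab5 (11 semitones).
Down a major seventh from Ab5: Bbb4 (11 semitones down).
Bbb4 up a diminished fifth → Fbb5 (6 semitones).

F double-flat 5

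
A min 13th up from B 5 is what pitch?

G 7

Six letters up from B (plus an octave) reaches G.
A minor thirteenth is 20 semitones; 20 semitones up from B5 gives G7.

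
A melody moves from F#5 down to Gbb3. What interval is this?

Descending from F#5 to Gbb3 is the same interval as ascending Gbb3 to F#5.
G to F spans seven letter names (G-A-B-C-D-E-F), plus an octave: a fourteenth.
Gbb3 to F#5 spans 25 semitones — two semitones wider than the major fourteenth (23) — giving a doubly augmented fourteenth.
(Equivalently, a compound doubly augmented seventh: a doubly augmented seventh plus an octave.)

doubly augmented fourteenth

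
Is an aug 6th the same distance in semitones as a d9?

No

10 semitones (augmented sixth) vs 12 semitones (diminished ninth): not equal.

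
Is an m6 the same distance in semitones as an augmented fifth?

Both span 8 semitones: a minor sixth and an augmented fifth are the same chromatic distance.

Yes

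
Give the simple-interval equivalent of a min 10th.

Each octave removed subtracts seven from the number: 10 − 7 = 3.
So a minor tenth is an octave plus a minor third. The quality is unchanged.

minor 3rd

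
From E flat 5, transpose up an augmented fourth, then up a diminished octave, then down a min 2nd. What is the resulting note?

G 6

Up an augmented fourth from Eb5: A5 (6 semitones up).
Up a diminished octave from A5: Ab6 (11 semitones up).
A minor second down from Ab6 is G6.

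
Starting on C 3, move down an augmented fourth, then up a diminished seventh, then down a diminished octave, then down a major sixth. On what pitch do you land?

A double-flat 1

C3 down an augmented fourth → Gb2 (6 semitones).
Gb2 up a diminished seventh → Fbb3 (9 semitones).
Fbb3 down a diminished octave → Fb2 (11 semitones).
Down a major sixth from Fb2: Abb1 (9 semitones down).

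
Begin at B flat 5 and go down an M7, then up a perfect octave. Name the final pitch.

C flat 6

A major seventh down from Bb5 is Cb5.
Up a perfect octave from Cb5: Cb6 (12 semitones up).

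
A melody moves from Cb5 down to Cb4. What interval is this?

Descending from Cb5 to Cb4 is the same interval as ascending Cb4 to Cb5.
C to C is the same letter name, plus an octave, so the interval is some kind of octave.
The perfect octave spans 12 semitones, and Cb4 to Cb5 is exactly 12 semitones — so this is a perfect octave.

perfect 8th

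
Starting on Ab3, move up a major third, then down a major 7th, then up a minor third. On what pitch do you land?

A major third up from Ab3 is C4.
C4 down a major seventh → Db3 (11 semitones).
Db3 up a minor third → Fb3 (3 semitones).

Fb3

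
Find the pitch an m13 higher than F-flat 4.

The thirteenth's letter: F up six letter names plus an octave → D.
A minor thirteenth spans 20 semitones, so from Fb4 the target pitch is Dbb6.

D-double-flat 6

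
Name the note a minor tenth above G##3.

Counting three letter names plus an octave up from G lands on B.
A minor tenth spans 15 semitones, so from G##3 the target pitch is B#4.

B#4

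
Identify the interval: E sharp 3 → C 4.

diminished sixth

E to C spans six letter names (E-F-G-A-B-C), so the interval is some kind of sixth.
E#3 to C4 spans 7 semitones — two semitones narrower than the major sixth (9) — giving a diminished sixth.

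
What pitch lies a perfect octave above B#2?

B#3

An octave keeps the letter name B, an octave up from B.
A perfect octave is 12 semitones; 12 semitones up from B#2 gives B#3.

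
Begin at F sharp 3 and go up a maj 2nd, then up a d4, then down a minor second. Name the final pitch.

A major second up from F#3 is G#3.
Up a diminished fourth from G#3: C4 (4 semitones up).
C4 down a minor second → B3 (1 semitone).

B 3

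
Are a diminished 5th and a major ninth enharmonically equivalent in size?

A diminished fifth spans 6 semitones; a major ninth spans 14 semitones. They differ by 8.

No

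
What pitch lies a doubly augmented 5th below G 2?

The fifth takes the letter from G down to C.
A doubly augmented fifth is 9 semitones; 9 semitones down from G2 gives Cbb2.

C-double-flat 2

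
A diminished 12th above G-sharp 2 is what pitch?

The twelfth's letter: G up five letter names plus an octave → D.
Moving 18 semitones up from G#2 (the size of a diminished twelfth) reaches D4.

D 4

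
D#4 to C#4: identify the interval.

major second

Descending from D#4 to C#4 is the same interval as ascending C#4 to D#4.
C to D spans two letter names (C-D) — that makes it a second of some quality.
C#4 to D#4 is 2 semitones, matching the major second exactly, so the quality is major.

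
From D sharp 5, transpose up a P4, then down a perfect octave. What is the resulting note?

A perfect fourth up from D#5 is G#5.
A perfect octave down from G#5 is G#4.

G sharp 4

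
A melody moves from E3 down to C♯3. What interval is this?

m3

Descending from E3 to C#3 is the same interval as ascending C#3 to E3.
C to E spans three letter names (C-D-E): a third.
At 3 semitones, C#3→E3 falls one short of a major third: minor.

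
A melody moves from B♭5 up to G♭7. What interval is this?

B to G spans six letter names (B-C-D-E-F-G), plus an octave — that makes it a thirteenth of some quality.
At 20 semitones, Bb5→Gb7 falls one short of a major thirteenth: minor.
(Equivalently, a compound minor sixth: a minor sixth plus an octave.)

minor thirteenth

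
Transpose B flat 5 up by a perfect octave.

For an octave the letter name doesn't change: still B, an octave up.
Moving 12 semitones up from Bb5 (the size of a perfect octave) reaches Bb6.

B flat 6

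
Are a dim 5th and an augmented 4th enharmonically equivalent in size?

Yes

Both span 6 semitones: a diminished fifth and an augmented fourth are the same chromatic distance.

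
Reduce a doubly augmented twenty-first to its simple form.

doubly augmented 7th

Take out 2 octaves (14 from the number): 21 − 14 = 7.
Quality carries through unchanged, so the simple form is a doubly augmented seventh.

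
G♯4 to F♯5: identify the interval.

minor seventh

G to F spans seven letter names (G-A-B-C-D-E-F) — that makes it a seventh of some quality.
A major seventh would be 11 semitones, but G#4 to F#5 is 10 — one semitone narrower, making it a minor seventh.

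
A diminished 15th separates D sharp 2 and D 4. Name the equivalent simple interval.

diminished octave

Take out an octave (7 from the number): 15 − 7 = 8.
So a diminished fifteenth is an octave plus a diminished octave. The quality is unchanged.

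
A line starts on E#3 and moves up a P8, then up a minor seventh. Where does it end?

Up a perfect octave from E#3: E#4 (12 semitones up).
E#4 up a minor seventh → D#5 (10 semitones).

D#5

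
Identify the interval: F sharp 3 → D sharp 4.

F to D spans six letter names (F-G-A-B-C-D): a sixth.
Counting semitones, F#3→D#4 is 9, which is the major sixth.

major sixth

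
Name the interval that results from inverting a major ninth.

minor seventh

First reduce the compound major ninth to its simple form, a major second.
Inverted interval numbers add to nine, so a second pairs with a seventh (2 + 7 = 9).
Quality inverts too: major becomes minor. That makes the inversion a minor seventh.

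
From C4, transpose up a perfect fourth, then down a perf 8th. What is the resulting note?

F3

A perfect fourth up from C4 is F4.
A perfect octave down from F4 is F3.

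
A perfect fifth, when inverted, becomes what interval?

P4

The rule of nine gives the new number: 9 − 5 = 4, so a fifth becomes a fourth.
And perfect stays perfect under inversion, so we get a perfect fourth.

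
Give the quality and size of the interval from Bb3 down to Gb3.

Descending from Bb3 to Gb3 is the same interval as ascending Gb3 to Bb3.
G to B spans three letter names (G-A-B): a third.
Gb3 to Bb3 is 4 semitones, matching the major third exactly, so the quality is major.

major third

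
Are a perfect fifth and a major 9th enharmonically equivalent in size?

No

7 semitones (perfect fifth) vs 14 semitones (major ninth): not equal.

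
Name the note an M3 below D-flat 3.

B-double-flat 2

Three letter names down from D: B.
Moving 4 semitones down from Db3 (the size of a major third) reaches Bbb2.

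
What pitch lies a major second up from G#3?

A#3

The second takes the letter from G up to A.
A major second is 2 semitones; 2 semitones up from G#3 gives A#3.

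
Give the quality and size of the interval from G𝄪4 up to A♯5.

G to A spans two letter names (G-A), plus an octave — that makes it a ninth of some quality.
At 13 semitones, G##4→A#5 falls one short of a major ninth: minor.
(Equivalently, a compound minor second: a minor second plus an octave.)

minor ninth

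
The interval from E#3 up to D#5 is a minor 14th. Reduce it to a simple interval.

minor 7th

Take out an octave (7 from the number): 14 − 7 = 7.
So a minor fourteenth is an octave plus a minor seventh. The quality is unchanged.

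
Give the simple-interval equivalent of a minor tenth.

Take out an octave (7 from the number): 10 − 7 = 3.
Quality carries through unchanged, so the simple form is a minor third.

m3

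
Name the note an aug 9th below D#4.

The ninth's letter: D down two letter names plus an octave → C.
Moving 15 semitones down from D#4 (the size of an augmented ninth) reaches C3.

C3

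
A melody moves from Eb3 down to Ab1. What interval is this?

P12

Descending from Eb3 to Ab1 is the same interval as ascending Ab1 to Eb3.
A to E spans five letter names (A-B-C-D-E), plus an octave, so the interval is some kind of twelfth.
Counting semitones, Ab1→Eb3 is 19, which is the perfect twelfth.
(Equivalently, a compound perfect fifth: a perfect fifth plus an octave.)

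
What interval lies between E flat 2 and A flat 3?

perfect 11th

E to A spans four letter names (E-F-G-A), plus an octave — that makes it an eleventh of some quality.
Counting semitones, Eb2→Ab3 is 17, which is the perfect eleventh.
(Equivalently, a compound perfect fourth: a perfect fourth plus an octave.)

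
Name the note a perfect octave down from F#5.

The letter stays F (same as the start), shifted an octave down.
A perfect octave is 12 semitones; 12 semitones down from F#5 gives F#4.

F#4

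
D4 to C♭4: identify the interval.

Descending from D4 to Cb4 is the same interval as ascending Cb4 to D4.
C to D spans two letter names (C-D): a second.
The major second is 2 semitones; here we have 3, one semitone wider: augmented.

augmented second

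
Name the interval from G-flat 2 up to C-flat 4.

G to C spans four letter names (G-A-B-C), plus an octave — that makes it an eleventh of some quality.
Counting semitones, Gb2→Cb4 is 17, which is the perfect eleventh.
(Equivalently, a compound perfect fourth: a perfect fourth plus an octave.)

perfect 11th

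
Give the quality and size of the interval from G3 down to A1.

minor 14th

Descending from G3 to A1 is the same interval as ascending A1 to G3.
A to G spans seven letter names (A-B-C-D-E-F-G), plus an octave — that makes it a fourteenth of some quality.
A1 to G3 is 22 semitones, a half step short of the major fourteenth (23), so this is minor.
(Equivalently, a compound minor seventh: a minor seventh plus an octave.)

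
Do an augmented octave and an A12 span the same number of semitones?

No

An augmented octave is 13 semitones but an augmented twelfth is 20 semitones — different sizes.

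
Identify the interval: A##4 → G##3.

Descending from A##4 to G##3 is the same interval as ascending G##3 to A##4.
G to A spans two letter names (G-A), plus an octave, so the interval is some kind of ninth.
The major ninth spans 14 semitones, and G##3 to A##4 is exactly 14 semitones — so this is a major ninth.
(Equivalently, a compound major second: a major second plus an octave.)

major ninth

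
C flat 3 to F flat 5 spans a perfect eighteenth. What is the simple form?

perfect fourth

Subtracting seven from the interval number removes an octave: 18 − 14 = 4.
That makes a perfect eighteenth a compound perfect fourth — 2 octaves plus a perfect fourth.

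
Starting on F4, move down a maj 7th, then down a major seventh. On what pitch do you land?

F4 down a major seventh → Gb3 (11 semitones).
Gb3 down a major seventh → Abb2 (11 semitones).

Abb2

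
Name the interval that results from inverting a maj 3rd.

minor 6th

Inverted interval numbers add to nine, so a third pairs with a sixth (3 + 6 = 9).
And major becomes minor under inversion, so we get a minor sixth.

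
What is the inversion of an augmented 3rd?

diminished sixth

Interval numbers invert to sum to nine: 3 + 6 = 9, so a third inverts to a sixth.
Quality inverts too: augmented becomes diminished. That makes the inversion a diminished sixth.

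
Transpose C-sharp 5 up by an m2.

D 5

Counting two letter names up from C lands on D.
A minor second is 1 semitone; 1 semitone up from C#5 gives D5.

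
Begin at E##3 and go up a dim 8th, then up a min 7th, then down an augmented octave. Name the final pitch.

D4

A diminished octave up from E##3 is E#4.
A minor seventh up from E#4 is D#5.
Down an augmented octave from D#5: D4 (13 semitones down).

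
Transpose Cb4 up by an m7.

Bbb4

Seven letter names up from C: B.
A minor seventh is 10 semitones; 10 semitones up from Cb4 gives Bbb4.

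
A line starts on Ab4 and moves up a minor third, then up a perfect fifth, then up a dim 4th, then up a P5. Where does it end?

Up a minor third from Ab4: Cb5 (3 semitones up).
Up a perfect fifth from Cb5: Gb5 (7 semitones up).
Up a diminished fourth from Gb5: Cbb6 (4 semitones up).
A perfect fifth up from Cbb6 is Gbb6.

Gbb6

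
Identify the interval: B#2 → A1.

Descending from B#2 to A1 is the same interval as ascending A1 to B#2.
A to B spans two letter names (A-B), plus an octave, so the interval is some kind of ninth.
A major ninth would be 14 semitones; A1 to B#2 is 15, one semitone wider, so the interval is augmented.
(Equivalently, a compound augmented second: an augmented second plus an octave.)

augmented ninth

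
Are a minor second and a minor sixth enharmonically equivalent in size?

A minor second spans 1 semitone; a minor sixth spans 8 semitones. They differ by 7.

No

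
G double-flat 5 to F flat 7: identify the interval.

major fourteenth

G to F spans seven letter names (G-A-B-C-D-E-F), plus an octave, so the interval is some kind of fourteenth.
The major fourteenth spans 23 semitones, and Gbb5 to Fb7 is exactly 23 semitones — so this is a major fourteenth.
(Equivalently, a compound major seventh: a major seventh plus an octave.)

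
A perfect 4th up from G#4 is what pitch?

The fourth takes the letter from G up to C.
A perfect fourth is 5 semitones; 5 semitones up from G#4 gives C#5.

C#5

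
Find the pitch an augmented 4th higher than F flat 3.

B flat 3

The fourth takes the letter from F up to B.
Moving 6 semitones up from Fb3 (the size of an augmented fourth) reaches Bb3.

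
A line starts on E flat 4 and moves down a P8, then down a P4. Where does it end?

B flat 2

A perfect octave down from Eb4 is Eb3.
Down a perfect fourth from Eb3: Bb2 (5 semitones down).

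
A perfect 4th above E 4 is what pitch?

The fourth takes the letter from E up to A.
Moving 5 semitones up from E4 (the size of a perfect fourth) reaches A4.

A 4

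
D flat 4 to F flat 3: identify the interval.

Descending from Db4 to Fb3 is the same interval as ascending Fb3 to Db4.
F to D spans six letter names (F-G-A-B-C-D) — that makes it a sixth of some quality.
Fb3 to Db4 is 9 semitones, matching the major sixth exactly, so the quality is major.

M6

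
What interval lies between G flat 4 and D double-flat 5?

d5

G to D spans five letter names (G-A-B-C-D) — that makes it a fifth of some quality.
Gb4 to Dbb5 spans 6 semitones — one semitone narrower than the perfect fifth (7) — giving a diminished fifth.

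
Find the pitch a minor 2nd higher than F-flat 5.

Two letter names up from F: G.
Moving 1 semitone up from Fb5 (the size of a minor second) reaches Gbb5.

G-double-flat 5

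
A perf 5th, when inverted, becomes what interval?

Inverted interval numbers add to nine, so a fifth pairs with a fourth (5 + 4 = 9).
The quality also flips — perfect stays perfect — giving a perfect fourth.

perfect fourth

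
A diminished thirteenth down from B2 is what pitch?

D##1

Counting six letter names plus an octave down from B lands on D.
A diminished thirteenth is 19 semitones; 19 semitones down from B2 gives D##1.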